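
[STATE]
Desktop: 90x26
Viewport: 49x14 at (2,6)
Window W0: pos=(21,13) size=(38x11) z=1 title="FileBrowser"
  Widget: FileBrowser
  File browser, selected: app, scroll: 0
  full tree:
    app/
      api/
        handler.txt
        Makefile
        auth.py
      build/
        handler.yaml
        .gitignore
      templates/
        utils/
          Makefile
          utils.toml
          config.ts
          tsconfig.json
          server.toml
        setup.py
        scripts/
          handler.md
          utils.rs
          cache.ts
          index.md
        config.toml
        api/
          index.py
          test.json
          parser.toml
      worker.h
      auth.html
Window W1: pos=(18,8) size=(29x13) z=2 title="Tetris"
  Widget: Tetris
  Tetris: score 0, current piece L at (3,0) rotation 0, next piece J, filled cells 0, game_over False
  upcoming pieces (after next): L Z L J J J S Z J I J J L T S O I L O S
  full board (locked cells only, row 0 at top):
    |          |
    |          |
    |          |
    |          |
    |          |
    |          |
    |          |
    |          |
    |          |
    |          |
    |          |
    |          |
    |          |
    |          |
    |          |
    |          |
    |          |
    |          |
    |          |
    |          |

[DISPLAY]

                                                 
                                                 
                ┏━━━━━━━━━━━━━━━━━━━━━━━━━━━┓    
                ┃ Tetris                    ┃    
                ┠───────────────────────────┨    
                ┃          │Next:           ┃    
                ┃          │█               ┃    
                ┃          │███             ┃━━━━
                ┃          │                ┃    
                ┃          │                ┃────
                ┃          │                ┃    
                ┃          │Score:          ┃    
                ┃          │0               ┃    
                ┃          │                ┃    


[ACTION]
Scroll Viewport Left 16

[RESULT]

                                                 
                                                 
                  ┏━━━━━━━━━━━━━━━━━━━━━━━━━━━┓  
                  ┃ Tetris                    ┃  
                  ┠───────────────────────────┨  
                  ┃          │Next:           ┃  
                  ┃          │█               ┃  
                  ┃          │███             ┃━━
                  ┃          │                ┃  
                  ┃          │                ┃──
                  ┃          │                ┃  
                  ┃          │Score:          ┃  
                  ┃          │0               ┃  
                  ┃          │                ┃  


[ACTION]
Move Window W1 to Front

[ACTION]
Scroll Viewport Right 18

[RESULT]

                                                 
                                                 
┏━━━━━━━━━━━━━━━━━━━━━━━━━━━┓                    
┃ Tetris                    ┃                    
┠───────────────────────────┨                    
┃          │Next:           ┃                    
┃          │█               ┃                    
┃          │███             ┃━━━━━━━━━━━┓        
┃          │                ┃           ┃        
┃          │                ┃───────────┨        
┃          │                ┃           ┃        
┃          │Score:          ┃           ┃        
┃          │0               ┃           ┃        
┃          │                ┃           ┃        


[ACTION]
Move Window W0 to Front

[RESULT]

                                                 
                                                 
┏━━━━━━━━━━━━━━━━━━━━━━━━━━━┓                    
┃ Tetris                    ┃                    
┠───────────────────────────┨                    
┃          │Next:           ┃                    
┃          │█               ┃                    
┃  ┏━━━━━━━━━━━━━━━━━━━━━━━━━━━━━━━━━━━━┓        
┃  ┃ FileBrowser                        ┃        
┃  ┠────────────────────────────────────┨        
┃  ┃> [-] app/                          ┃        
┃  ┃    [+] api/                        ┃        
┃  ┃    [+] build/                      ┃        
┃  ┃    [+] templates/                  ┃        


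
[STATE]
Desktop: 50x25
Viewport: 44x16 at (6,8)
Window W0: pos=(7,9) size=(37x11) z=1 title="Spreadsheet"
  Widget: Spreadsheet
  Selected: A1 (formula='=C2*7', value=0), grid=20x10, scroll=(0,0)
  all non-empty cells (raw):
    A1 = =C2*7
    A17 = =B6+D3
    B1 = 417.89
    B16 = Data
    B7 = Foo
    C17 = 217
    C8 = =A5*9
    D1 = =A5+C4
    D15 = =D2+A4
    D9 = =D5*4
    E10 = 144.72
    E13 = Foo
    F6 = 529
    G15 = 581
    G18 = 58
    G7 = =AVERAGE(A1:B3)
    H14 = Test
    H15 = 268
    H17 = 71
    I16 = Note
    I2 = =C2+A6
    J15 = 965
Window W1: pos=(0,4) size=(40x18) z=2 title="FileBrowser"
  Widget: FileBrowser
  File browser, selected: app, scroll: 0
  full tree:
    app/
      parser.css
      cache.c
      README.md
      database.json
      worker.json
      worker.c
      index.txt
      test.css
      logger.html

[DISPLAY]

arser.css                        ┃          
ache.c                           ┃━━━┓      
EADME.md                         ┃   ┃      
atabase.json                     ┃───┨      
orker.json                       ┃   ┃      
orker.c                          ┃   ┃      
ndex.txt                         ┃---┃      
est.css                          ┃   ┃      
ogger.html                       ┃   ┃      
                                 ┃   ┃      
                                 ┃   ┃      
                                 ┃━━━┛      
                                 ┃          
━━━━━━━━━━━━━━━━━━━━━━━━━━━━━━━━━┛          
                                            
                                            


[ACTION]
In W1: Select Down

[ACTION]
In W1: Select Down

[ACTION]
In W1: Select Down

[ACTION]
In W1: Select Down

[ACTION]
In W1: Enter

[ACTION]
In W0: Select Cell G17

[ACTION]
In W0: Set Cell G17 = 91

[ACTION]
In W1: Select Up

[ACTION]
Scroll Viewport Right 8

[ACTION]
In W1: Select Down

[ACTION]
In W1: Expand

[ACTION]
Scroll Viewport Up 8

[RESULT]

                                            
                                            
                                            
                                            
━━━━━━━━━━━━━━━━━━━━━━━━━━━━━━━━━┓          
Browser                          ┃          
─────────────────────────────────┨          
 app/                            ┃          
arser.css                        ┃          
ache.c                           ┃━━━┓      
EADME.md                         ┃   ┃      
atabase.json                     ┃───┨      
orker.json                       ┃   ┃      
orker.c                          ┃   ┃      
ndex.txt                         ┃---┃      
est.css                          ┃   ┃      


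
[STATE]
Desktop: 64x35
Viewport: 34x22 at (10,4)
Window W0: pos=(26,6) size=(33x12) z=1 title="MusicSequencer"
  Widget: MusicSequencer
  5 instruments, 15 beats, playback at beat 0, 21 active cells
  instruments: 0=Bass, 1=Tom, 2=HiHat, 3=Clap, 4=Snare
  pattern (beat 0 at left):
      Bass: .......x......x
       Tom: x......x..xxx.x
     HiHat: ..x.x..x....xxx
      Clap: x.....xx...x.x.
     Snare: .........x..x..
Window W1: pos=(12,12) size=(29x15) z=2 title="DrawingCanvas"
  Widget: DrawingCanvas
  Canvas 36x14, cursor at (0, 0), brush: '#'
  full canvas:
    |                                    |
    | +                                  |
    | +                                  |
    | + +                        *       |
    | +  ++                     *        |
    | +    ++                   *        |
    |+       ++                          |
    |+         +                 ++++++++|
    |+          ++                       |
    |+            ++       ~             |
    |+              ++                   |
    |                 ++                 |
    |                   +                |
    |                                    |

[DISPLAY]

                                  
                                  
                ┏━━━━━━━━━━━━━━━━━
                ┃ MusicSequencer  
                ┠─────────────────
                ┃      ▼1234567890
                ┃  Bass·······█···
                ┃   Tom█······█··█
  ┏━━━━━━━━━━━━━━━━━━━━━━━━━━━┓···
  ┃ DrawingCanvas             ┃···
  ┠───────────────────────────┨·█·
  ┃+                          ┃   
  ┃ +                         ┃   
  ┃ +                         ┃━━━
  ┃ + +                       ┃   
  ┃ +  ++                     ┃   
  ┃ +    ++                   ┃   
  ┃+       ++                 ┃   
  ┃+         +                ┃   
  ┃+          ++              ┃   
  ┃+            ++       ~    ┃   
  ┃+              ++          ┃   


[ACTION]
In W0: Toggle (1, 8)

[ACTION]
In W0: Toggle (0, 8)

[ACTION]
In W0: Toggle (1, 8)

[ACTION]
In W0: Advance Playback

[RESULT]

                                  
                                  
                ┏━━━━━━━━━━━━━━━━━
                ┃ MusicSequencer  
                ┠─────────────────
                ┃      0▼234567890
                ┃  Bass·······██··
                ┃   Tom█······█··█
  ┏━━━━━━━━━━━━━━━━━━━━━━━━━━━┓···
  ┃ DrawingCanvas             ┃···
  ┠───────────────────────────┨·█·
  ┃+                          ┃   
  ┃ +                         ┃   
  ┃ +                         ┃━━━
  ┃ + +                       ┃   
  ┃ +  ++                     ┃   
  ┃ +    ++                   ┃   
  ┃+       ++                 ┃   
  ┃+         +                ┃   
  ┃+          ++              ┃   
  ┃+            ++       ~    ┃   
  ┃+              ++          ┃   


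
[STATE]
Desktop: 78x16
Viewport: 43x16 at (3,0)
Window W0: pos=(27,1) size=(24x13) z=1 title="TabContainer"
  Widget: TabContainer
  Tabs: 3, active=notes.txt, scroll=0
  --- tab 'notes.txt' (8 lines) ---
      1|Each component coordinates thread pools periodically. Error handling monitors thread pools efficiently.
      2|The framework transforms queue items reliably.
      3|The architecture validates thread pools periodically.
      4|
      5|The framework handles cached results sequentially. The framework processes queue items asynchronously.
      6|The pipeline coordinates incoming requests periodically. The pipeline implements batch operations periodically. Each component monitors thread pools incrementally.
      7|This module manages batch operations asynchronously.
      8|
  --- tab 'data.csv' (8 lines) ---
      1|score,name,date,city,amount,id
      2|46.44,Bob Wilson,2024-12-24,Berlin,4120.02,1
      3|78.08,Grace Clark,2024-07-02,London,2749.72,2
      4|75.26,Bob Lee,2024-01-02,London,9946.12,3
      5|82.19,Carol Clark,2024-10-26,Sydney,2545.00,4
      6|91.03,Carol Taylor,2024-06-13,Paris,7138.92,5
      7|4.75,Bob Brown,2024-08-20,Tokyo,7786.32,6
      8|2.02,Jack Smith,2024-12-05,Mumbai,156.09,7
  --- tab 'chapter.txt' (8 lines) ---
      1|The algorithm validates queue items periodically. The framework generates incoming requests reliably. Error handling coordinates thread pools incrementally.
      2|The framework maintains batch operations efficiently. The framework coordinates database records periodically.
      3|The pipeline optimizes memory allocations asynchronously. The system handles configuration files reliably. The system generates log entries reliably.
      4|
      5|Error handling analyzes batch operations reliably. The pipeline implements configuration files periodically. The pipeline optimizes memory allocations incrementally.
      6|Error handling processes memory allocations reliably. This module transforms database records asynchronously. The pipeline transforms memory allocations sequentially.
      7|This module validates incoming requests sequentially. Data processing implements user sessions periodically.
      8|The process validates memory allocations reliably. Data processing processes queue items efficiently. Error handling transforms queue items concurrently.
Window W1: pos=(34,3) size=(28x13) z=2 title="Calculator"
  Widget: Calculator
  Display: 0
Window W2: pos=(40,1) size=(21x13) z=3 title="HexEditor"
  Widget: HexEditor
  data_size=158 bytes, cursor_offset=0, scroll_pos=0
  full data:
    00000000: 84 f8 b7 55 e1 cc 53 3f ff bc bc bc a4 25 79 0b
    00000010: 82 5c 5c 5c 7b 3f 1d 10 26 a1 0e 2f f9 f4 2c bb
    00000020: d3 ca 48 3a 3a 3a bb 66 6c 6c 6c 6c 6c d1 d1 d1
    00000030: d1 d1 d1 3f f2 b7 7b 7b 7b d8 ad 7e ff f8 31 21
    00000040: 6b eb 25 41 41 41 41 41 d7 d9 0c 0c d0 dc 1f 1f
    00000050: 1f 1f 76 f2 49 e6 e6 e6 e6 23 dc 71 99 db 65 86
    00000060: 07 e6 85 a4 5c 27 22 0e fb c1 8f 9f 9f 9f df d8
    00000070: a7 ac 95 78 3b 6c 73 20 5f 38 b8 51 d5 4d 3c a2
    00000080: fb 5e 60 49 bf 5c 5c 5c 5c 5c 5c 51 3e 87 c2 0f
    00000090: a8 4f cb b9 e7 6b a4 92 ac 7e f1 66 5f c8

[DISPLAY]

                                           
                        ┏━━━━━━━━━━━━┏━━━━━
                        ┃ TabContaine┃ HexE
                        ┠──────┏━━━━━┠─────
                        ┃[notes┃ Calc┃00000
                        ┃──────┠─────┃00000
                        ┃Each c┃     ┃00000
                        ┃The fr┃┌───┬┃00000
                        ┃The ar┃│ 7 │┃00000
                        ┃      ┃├───┼┃00000
                        ┃The fr┃│ 4 │┃00000
                        ┃The pi┃├───┼┃00000
                        ┃This m┃│ 1 │┃00000
                        ┗━━━━━━┃├───┼┗━━━━━
                               ┃│ 0 │ . │ =
                               ┗━━━━━━━━━━━


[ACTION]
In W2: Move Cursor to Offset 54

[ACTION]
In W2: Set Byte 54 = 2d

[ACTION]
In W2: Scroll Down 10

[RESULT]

                                           
                        ┏━━━━━━━━━━━━┏━━━━━
                        ┃ TabContaine┃ HexE
                        ┠──────┏━━━━━┠─────
                        ┃[notes┃ Calc┃00000
                        ┃──────┠─────┃     
                        ┃Each c┃     ┃     
                        ┃The fr┃┌───┬┃     
                        ┃The ar┃│ 7 │┃     
                        ┃      ┃├───┼┃     
                        ┃The fr┃│ 4 │┃     
                        ┃The pi┃├───┼┃     
                        ┃This m┃│ 1 │┃     
                        ┗━━━━━━┃├───┼┗━━━━━
                               ┃│ 0 │ . │ =
                               ┗━━━━━━━━━━━


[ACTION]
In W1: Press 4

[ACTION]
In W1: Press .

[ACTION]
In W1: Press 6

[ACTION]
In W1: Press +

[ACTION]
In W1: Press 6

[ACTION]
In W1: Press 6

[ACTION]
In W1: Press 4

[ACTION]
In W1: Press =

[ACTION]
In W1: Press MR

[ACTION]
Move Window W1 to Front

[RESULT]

                                           
                        ┏━━━━━━━━━━━━┏━━━━━
                        ┃ TabContaine┃ HexE
                        ┠──────┏━━━━━━━━━━━
                        ┃[notes┃ Calculator
                        ┃──────┠───────────
                        ┃Each c┃           
                        ┃The fr┃┌───┬───┬──
                        ┃The ar┃│ 7 │ 8 │ 9
                        ┃      ┃├───┼───┼──
                        ┃The fr┃│ 4 │ 5 │ 6
                        ┃The pi┃├───┼───┼──
                        ┃This m┃│ 1 │ 2 │ 3
                        ┗━━━━━━┃├───┼───┼──
                               ┃│ 0 │ . │ =
                               ┗━━━━━━━━━━━


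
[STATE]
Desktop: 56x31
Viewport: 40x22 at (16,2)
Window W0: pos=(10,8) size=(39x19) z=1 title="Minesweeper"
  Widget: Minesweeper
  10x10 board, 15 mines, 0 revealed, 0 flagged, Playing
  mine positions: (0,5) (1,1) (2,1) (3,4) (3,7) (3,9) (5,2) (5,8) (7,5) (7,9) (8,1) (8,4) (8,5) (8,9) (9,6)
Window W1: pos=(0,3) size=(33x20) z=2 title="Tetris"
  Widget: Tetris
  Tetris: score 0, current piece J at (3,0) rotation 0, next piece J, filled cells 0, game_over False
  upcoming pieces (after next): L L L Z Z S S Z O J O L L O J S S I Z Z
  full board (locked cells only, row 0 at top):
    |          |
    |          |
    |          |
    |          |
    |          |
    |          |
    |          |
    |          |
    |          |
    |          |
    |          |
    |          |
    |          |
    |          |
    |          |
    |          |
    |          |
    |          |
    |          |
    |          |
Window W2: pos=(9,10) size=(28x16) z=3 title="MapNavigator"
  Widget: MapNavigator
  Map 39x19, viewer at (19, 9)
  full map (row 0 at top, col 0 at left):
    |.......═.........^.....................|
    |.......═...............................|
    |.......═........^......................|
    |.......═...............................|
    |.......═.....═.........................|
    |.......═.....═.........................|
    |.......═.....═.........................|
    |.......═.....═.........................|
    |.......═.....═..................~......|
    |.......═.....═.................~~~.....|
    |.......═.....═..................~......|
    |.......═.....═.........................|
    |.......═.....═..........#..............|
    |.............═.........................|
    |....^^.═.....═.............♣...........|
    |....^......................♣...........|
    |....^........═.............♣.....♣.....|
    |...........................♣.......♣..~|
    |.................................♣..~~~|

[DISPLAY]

                                        
━━━━━━━━━━━━━━━━┓                       
                ┃                       
────────────────┨                       
:               ┃                       
                ┃                       
                ┃━━━━━━━━━━━━━━━┓       
                ┃               ┃       
━━━━━━━━━━━━━━━━━━━━┓───────────┨       
vigator             ┃           ┃       
────────────────────┨           ┃       
....................┃           ┃       
.═..................┃           ┃       
.═..................┃           ┃       
.═..................┃           ┃       
.═..................┃           ┃       
.═..................┃           ┃       
.═.....@...........~┃           ┃       
.═..................┃           ┃       
.═..................┃           ┃       
.═..........#.......┃           ┃       
.═..................┃           ┃       


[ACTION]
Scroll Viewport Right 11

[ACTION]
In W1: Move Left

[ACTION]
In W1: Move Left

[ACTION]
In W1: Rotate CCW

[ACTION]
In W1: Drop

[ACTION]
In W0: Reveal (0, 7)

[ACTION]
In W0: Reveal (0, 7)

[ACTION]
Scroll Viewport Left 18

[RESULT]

                                        
┏━━━━━━━━━━━━━━━━━━━━━━━━━━━━━━━┓       
┃ Tetris                        ┃       
┠───────────────────────────────┨       
┃          │Next:               ┃       
┃          │█                   ┃       
┃          │███                 ┃━━━━━━━
┃          │                    ┃       
┃        ┏━━━━━━━━━━━━━━━━━━━━━━━━━━┓───
┃        ┃ MapNavigator             ┃   
┃        ┠──────────────────────────┨   
┃        ┃.═........................┃   
┃        ┃.═.....═..................┃   
┃        ┃.═.....═..................┃   
┃        ┃.═.....═..................┃   
┃        ┃.═.....═..................┃   
┃        ┃.═.....═..................┃   
┃        ┃.═.....═.....@...........~┃   
┃        ┃.═.....═..................┃   
┃        ┃.═.....═..................┃   
┗━━━━━━━━┃.═.....═..........#.......┃   
         ┃.......═..................┃   


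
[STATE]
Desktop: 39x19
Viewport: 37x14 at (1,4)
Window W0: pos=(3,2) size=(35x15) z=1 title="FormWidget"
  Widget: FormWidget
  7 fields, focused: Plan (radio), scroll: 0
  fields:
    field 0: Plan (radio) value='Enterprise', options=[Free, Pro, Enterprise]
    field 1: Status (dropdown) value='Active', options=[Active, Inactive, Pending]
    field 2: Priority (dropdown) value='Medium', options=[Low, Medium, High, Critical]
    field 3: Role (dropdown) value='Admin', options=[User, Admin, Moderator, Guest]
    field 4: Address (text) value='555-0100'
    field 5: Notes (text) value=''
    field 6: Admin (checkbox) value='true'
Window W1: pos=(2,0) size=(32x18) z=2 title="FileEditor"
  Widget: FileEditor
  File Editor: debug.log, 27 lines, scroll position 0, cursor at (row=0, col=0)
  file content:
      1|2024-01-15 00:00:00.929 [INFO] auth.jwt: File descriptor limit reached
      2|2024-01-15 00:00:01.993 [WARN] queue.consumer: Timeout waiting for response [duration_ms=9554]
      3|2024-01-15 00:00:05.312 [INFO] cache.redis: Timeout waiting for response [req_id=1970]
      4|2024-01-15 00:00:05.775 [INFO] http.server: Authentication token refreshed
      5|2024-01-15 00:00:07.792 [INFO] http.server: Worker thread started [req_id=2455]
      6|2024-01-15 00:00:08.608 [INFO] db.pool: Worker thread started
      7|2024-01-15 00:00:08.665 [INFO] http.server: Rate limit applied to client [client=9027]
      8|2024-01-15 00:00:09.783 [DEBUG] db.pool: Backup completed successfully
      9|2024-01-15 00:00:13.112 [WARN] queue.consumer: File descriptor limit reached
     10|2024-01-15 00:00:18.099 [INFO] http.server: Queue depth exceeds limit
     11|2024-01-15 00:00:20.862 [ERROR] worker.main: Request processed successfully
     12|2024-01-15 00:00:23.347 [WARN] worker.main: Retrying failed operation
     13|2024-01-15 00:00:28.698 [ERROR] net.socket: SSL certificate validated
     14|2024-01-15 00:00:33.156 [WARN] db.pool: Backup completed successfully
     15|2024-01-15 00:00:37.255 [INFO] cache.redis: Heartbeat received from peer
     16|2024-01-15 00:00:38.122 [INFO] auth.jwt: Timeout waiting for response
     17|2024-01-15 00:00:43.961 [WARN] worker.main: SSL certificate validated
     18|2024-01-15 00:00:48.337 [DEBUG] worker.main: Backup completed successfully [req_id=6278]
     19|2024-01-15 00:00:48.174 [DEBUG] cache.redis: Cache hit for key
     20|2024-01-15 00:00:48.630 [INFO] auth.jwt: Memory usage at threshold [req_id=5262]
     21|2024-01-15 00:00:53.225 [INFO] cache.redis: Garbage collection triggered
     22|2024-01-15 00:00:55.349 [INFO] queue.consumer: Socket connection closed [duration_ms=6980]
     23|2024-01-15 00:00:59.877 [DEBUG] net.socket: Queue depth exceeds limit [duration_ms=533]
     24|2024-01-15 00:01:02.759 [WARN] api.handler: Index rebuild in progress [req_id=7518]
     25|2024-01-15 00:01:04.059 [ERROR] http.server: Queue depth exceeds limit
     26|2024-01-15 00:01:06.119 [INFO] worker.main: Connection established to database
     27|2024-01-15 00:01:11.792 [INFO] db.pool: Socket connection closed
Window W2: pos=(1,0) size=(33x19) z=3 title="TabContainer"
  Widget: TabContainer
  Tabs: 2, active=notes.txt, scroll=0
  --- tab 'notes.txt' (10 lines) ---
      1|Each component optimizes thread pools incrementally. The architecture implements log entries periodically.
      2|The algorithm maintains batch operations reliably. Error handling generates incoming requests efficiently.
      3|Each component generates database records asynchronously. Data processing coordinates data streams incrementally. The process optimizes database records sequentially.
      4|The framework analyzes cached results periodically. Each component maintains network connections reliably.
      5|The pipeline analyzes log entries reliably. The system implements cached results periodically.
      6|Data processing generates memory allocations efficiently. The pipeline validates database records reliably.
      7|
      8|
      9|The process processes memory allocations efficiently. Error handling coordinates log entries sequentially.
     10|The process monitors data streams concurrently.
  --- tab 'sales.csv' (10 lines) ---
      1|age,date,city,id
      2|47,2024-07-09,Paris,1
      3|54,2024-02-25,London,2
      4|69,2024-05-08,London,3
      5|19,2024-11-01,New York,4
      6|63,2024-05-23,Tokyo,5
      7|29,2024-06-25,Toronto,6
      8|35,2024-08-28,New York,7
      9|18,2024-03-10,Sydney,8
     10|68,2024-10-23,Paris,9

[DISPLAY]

┃───────────────────────────────┃───┨
┃Each component optimizes thread┃o  ┃
┃The algorithm maintains batch o┃ ▼]┃
┃Each component generates databa┃ ▼]┃
┃The framework analyzes cached r┃ ▼]┃
┃The pipeline analyzes log entri┃  ]┃
┃Data processing generates memor┃  ]┃
┃                               ┃   ┃
┃                               ┃   ┃
┃The process processes memory al┃   ┃
┃The process monitors data strea┃   ┃
┃                               ┃   ┃
┃                               ┃━━━┛
┃                               ┃    


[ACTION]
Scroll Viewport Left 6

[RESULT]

 ┃───────────────────────────────┃───
 ┃Each component optimizes thread┃o  
 ┃The algorithm maintains batch o┃ ▼]
 ┃Each component generates databa┃ ▼]
 ┃The framework analyzes cached r┃ ▼]
 ┃The pipeline analyzes log entri┃  ]
 ┃Data processing generates memor┃  ]
 ┃                               ┃   
 ┃                               ┃   
 ┃The process processes memory al┃   
 ┃The process monitors data strea┃   
 ┃                               ┃   
 ┃                               ┃━━━
 ┃                               ┃   


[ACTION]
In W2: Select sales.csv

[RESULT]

 ┃───────────────────────────────┃───
 ┃age,date,city,id               ┃o  
 ┃47,2024-07-09,Paris,1          ┃ ▼]
 ┃54,2024-02-25,London,2         ┃ ▼]
 ┃69,2024-05-08,London,3         ┃ ▼]
 ┃19,2024-11-01,New York,4       ┃  ]
 ┃63,2024-05-23,Tokyo,5          ┃  ]
 ┃29,2024-06-25,Toronto,6        ┃   
 ┃35,2024-08-28,New York,7       ┃   
 ┃18,2024-03-10,Sydney,8         ┃   
 ┃68,2024-10-23,Paris,9          ┃   
 ┃                               ┃   
 ┃                               ┃━━━
 ┃                               ┃   


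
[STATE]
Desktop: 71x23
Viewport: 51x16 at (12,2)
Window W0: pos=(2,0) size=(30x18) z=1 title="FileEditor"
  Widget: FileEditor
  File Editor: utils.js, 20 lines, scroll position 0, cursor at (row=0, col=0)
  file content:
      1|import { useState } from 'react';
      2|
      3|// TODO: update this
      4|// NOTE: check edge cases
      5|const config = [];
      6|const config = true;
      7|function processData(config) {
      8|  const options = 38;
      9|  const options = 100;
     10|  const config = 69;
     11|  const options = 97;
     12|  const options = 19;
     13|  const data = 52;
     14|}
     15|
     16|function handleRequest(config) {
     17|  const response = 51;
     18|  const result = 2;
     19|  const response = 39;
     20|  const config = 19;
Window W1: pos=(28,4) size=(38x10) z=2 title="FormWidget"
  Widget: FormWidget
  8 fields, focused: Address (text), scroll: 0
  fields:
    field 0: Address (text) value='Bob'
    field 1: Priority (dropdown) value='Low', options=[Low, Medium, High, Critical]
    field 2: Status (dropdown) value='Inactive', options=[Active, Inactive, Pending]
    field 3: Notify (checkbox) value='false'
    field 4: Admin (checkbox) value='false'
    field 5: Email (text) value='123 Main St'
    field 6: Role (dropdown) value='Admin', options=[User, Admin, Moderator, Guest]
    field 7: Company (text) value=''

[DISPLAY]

───────────────────┨                               
useState } from 'r▲┃                               
                ┏━━━━━━━━━━━━━━━━━━━━━━━━━━━━━━━━━━
update this     ┃ FormWidget                       
check edge cases┠──────────────────────────────────
fig = [];       ┃> Address:    [Bob                
fig = true;     ┃  Priority:   [Low                
processData(conf┃  Status:     [Inactive           
ptions = 38;    ┃  Notify:     [ ]                 
ptions = 100;   ┃  Admin:      [ ]                 
onfig = 69;     ┃  Email:      [123 Main St        
ptions = 97;    ┗━━━━━━━━━━━━━━━━━━━━━━━━━━━━━━━━━━
ptions = 19;      ░┃                               
ata = 52;         ░┃                               
                  ▼┃                               
━━━━━━━━━━━━━━━━━━━┛                               


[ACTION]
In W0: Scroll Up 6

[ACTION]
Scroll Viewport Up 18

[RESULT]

━━━━━━━━━━━━━━━━━━━┓                               
or                 ┃                               
───────────────────┨                               
useState } from 'r▲┃                               
                ┏━━━━━━━━━━━━━━━━━━━━━━━━━━━━━━━━━━
update this     ┃ FormWidget                       
check edge cases┠──────────────────────────────────
fig = [];       ┃> Address:    [Bob                
fig = true;     ┃  Priority:   [Low                
processData(conf┃  Status:     [Inactive           
ptions = 38;    ┃  Notify:     [ ]                 
ptions = 100;   ┃  Admin:      [ ]                 
onfig = 69;     ┃  Email:      [123 Main St        
ptions = 97;    ┗━━━━━━━━━━━━━━━━━━━━━━━━━━━━━━━━━━
ptions = 19;      ░┃                               
ata = 52;         ░┃                               


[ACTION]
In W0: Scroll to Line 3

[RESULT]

━━━━━━━━━━━━━━━━━━━┓                               
or                 ┃                               
───────────────────┨                               
update this       ▲┃                               
check edge cases┏━━━━━━━━━━━━━━━━━━━━━━━━━━━━━━━━━━
fig = [];       ┃ FormWidget                       
fig = true;     ┠──────────────────────────────────
processData(conf┃> Address:    [Bob                
ptions = 38;    ┃  Priority:   [Low                
ptions = 100;   ┃  Status:     [Inactive           
onfig = 69;     ┃  Notify:     [ ]                 
ptions = 97;    ┃  Admin:      [ ]                 
ptions = 19;    ┃  Email:      [123 Main St        
ata = 52;       ┗━━━━━━━━━━━━━━━━━━━━━━━━━━━━━━━━━━
                  ░┃                               
                  ░┃                               


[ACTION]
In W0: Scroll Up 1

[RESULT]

━━━━━━━━━━━━━━━━━━━┓                               
or                 ┃                               
───────────────────┨                               
                  ▲┃                               
update this     ┏━━━━━━━━━━━━━━━━━━━━━━━━━━━━━━━━━━
check edge cases┃ FormWidget                       
fig = [];       ┠──────────────────────────────────
fig = true;     ┃> Address:    [Bob                
processData(conf┃  Priority:   [Low                
ptions = 38;    ┃  Status:     [Inactive           
ptions = 100;   ┃  Notify:     [ ]                 
onfig = 69;     ┃  Admin:      [ ]                 
ptions = 97;    ┃  Email:      [123 Main St        
ptions = 19;    ┗━━━━━━━━━━━━━━━━━━━━━━━━━━━━━━━━━━
ata = 52;         ░┃                               
                  ░┃                               


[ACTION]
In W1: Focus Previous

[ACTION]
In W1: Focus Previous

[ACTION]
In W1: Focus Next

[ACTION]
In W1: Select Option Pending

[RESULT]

━━━━━━━━━━━━━━━━━━━┓                               
or                 ┃                               
───────────────────┨                               
                  ▲┃                               
update this     ┏━━━━━━━━━━━━━━━━━━━━━━━━━━━━━━━━━━
check edge cases┃ FormWidget                       
fig = [];       ┠──────────────────────────────────
fig = true;     ┃  Address:    [Bob                
processData(conf┃  Priority:   [Low                
ptions = 38;    ┃  Status:     [Inactive           
ptions = 100;   ┃  Notify:     [ ]                 
onfig = 69;     ┃  Admin:      [ ]                 
ptions = 97;    ┃  Email:      [123 Main St        
ptions = 19;    ┗━━━━━━━━━━━━━━━━━━━━━━━━━━━━━━━━━━
ata = 52;         ░┃                               
                  ░┃                               


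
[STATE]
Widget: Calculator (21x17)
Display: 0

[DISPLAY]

                    0
┌───┬───┬───┬───┐    
│ 7 │ 8 │ 9 │ ÷ │    
├───┼───┼───┼───┤    
│ 4 │ 5 │ 6 │ × │    
├───┼───┼───┼───┤    
│ 1 │ 2 │ 3 │ - │    
├───┼───┼───┼───┤    
│ 0 │ . │ = │ + │    
├───┼───┼───┼───┤    
│ C │ MC│ MR│ M+│    
└───┴───┴───┴───┘    
                     
                     
                     
                     
                     


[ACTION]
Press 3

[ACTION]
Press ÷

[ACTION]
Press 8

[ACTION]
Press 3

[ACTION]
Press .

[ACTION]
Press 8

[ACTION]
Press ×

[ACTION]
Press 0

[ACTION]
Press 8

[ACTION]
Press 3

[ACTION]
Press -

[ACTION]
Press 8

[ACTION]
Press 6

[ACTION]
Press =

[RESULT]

         -83.02863962
┌───┬───┬───┬───┐    
│ 7 │ 8 │ 9 │ ÷ │    
├───┼───┼───┼───┤    
│ 4 │ 5 │ 6 │ × │    
├───┼───┼───┼───┤    
│ 1 │ 2 │ 3 │ - │    
├───┼───┼───┼───┤    
│ 0 │ . │ = │ + │    
├───┼───┼───┼───┤    
│ C │ MC│ MR│ M+│    
└───┴───┴───┴───┘    
                     
                     
                     
                     
                     


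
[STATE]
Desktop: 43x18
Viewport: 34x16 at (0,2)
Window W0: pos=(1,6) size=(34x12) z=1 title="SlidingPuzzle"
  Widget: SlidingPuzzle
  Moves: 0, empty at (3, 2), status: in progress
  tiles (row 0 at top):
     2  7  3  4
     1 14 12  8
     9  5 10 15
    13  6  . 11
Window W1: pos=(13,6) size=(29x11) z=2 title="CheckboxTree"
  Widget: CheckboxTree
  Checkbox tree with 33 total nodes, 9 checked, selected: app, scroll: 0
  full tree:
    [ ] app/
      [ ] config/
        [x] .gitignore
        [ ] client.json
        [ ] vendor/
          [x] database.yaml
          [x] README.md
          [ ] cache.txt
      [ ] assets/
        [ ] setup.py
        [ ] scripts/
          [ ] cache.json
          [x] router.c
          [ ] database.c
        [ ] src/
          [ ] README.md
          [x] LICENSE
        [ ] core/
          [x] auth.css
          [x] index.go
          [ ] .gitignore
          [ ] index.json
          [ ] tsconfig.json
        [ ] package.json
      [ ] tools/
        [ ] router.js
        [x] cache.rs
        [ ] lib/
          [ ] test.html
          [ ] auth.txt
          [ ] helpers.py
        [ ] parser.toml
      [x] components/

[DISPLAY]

                                  
                                  
                                  
                                  
 ┏━━━━━━━━━━━┏━━━━━━━━━━━━━━━━━━━━
 ┃ SlidingPuz┃ CheckboxTree       
 ┠───────────┠────────────────────
 ┃┌────┬────┬┃>[-] app/           
 ┃│  2 │  7 │┃   [-] config/      
 ┃├────┼────┼┃     [x] .gitignore 
 ┃│  1 │ 14 │┃     [ ] client.json
 ┃├────┼────┼┃     [-] vendor/    
 ┃│  9 │  5 │┃       [x] database.
 ┃├────┼────┼┃       [x] README.md
 ┃│ 13 │  6 │┗━━━━━━━━━━━━━━━━━━━━
 ┗━━━━━━━━━━━━━━━━━━━━━━━━━━━━━━━━


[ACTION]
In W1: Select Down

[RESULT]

                                  
                                  
                                  
                                  
 ┏━━━━━━━━━━━┏━━━━━━━━━━━━━━━━━━━━
 ┃ SlidingPuz┃ CheckboxTree       
 ┠───────────┠────────────────────
 ┃┌────┬────┬┃ [-] app/           
 ┃│  2 │  7 │┃>  [-] config/      
 ┃├────┼────┼┃     [x] .gitignore 
 ┃│  1 │ 14 │┃     [ ] client.json
 ┃├────┼────┼┃     [-] vendor/    
 ┃│  9 │  5 │┃       [x] database.
 ┃├────┼────┼┃       [x] README.md
 ┃│ 13 │  6 │┗━━━━━━━━━━━━━━━━━━━━
 ┗━━━━━━━━━━━━━━━━━━━━━━━━━━━━━━━━


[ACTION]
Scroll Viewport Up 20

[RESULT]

                                  
                                  
                                  
                                  
                                  
                                  
 ┏━━━━━━━━━━━┏━━━━━━━━━━━━━━━━━━━━
 ┃ SlidingPuz┃ CheckboxTree       
 ┠───────────┠────────────────────
 ┃┌────┬────┬┃ [-] app/           
 ┃│  2 │  7 │┃>  [-] config/      
 ┃├────┼────┼┃     [x] .gitignore 
 ┃│  1 │ 14 │┃     [ ] client.json
 ┃├────┼────┼┃     [-] vendor/    
 ┃│  9 │  5 │┃       [x] database.
 ┃├────┼────┼┃       [x] README.md
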